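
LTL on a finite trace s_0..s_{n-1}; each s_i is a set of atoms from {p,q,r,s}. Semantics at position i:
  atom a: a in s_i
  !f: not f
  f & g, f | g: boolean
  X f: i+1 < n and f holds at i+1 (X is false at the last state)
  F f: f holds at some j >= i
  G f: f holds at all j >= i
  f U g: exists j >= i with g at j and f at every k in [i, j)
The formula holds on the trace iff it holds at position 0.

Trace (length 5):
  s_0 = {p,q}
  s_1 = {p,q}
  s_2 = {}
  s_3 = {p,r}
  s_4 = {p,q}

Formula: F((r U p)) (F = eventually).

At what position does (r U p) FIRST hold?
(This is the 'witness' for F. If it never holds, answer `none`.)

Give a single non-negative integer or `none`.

Answer: 0

Derivation:
s_0={p,q}: (r U p)=True r=False p=True
s_1={p,q}: (r U p)=True r=False p=True
s_2={}: (r U p)=False r=False p=False
s_3={p,r}: (r U p)=True r=True p=True
s_4={p,q}: (r U p)=True r=False p=True
F((r U p)) holds; first witness at position 0.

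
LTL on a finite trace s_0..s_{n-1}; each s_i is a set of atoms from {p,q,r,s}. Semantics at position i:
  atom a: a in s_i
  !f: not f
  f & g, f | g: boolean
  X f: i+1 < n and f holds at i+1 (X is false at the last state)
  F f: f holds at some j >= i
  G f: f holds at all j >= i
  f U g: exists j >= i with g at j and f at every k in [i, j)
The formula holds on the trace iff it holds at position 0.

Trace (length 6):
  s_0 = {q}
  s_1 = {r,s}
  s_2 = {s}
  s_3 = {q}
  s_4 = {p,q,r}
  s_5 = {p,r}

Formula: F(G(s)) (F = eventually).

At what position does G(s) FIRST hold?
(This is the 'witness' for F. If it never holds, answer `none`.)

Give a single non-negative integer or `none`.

Answer: none

Derivation:
s_0={q}: G(s)=False s=False
s_1={r,s}: G(s)=False s=True
s_2={s}: G(s)=False s=True
s_3={q}: G(s)=False s=False
s_4={p,q,r}: G(s)=False s=False
s_5={p,r}: G(s)=False s=False
F(G(s)) does not hold (no witness exists).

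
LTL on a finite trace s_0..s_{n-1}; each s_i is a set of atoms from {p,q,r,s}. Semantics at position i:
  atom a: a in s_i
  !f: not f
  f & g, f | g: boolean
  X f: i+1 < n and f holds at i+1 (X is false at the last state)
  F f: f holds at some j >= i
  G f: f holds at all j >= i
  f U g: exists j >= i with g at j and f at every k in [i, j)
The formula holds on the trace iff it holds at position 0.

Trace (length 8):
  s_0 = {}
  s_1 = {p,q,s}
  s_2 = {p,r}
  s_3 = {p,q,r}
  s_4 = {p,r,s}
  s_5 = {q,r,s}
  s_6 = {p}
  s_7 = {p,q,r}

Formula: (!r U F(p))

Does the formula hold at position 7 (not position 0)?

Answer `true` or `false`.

Answer: true

Derivation:
s_0={}: (!r U F(p))=True !r=True r=False F(p)=True p=False
s_1={p,q,s}: (!r U F(p))=True !r=True r=False F(p)=True p=True
s_2={p,r}: (!r U F(p))=True !r=False r=True F(p)=True p=True
s_3={p,q,r}: (!r U F(p))=True !r=False r=True F(p)=True p=True
s_4={p,r,s}: (!r U F(p))=True !r=False r=True F(p)=True p=True
s_5={q,r,s}: (!r U F(p))=True !r=False r=True F(p)=True p=False
s_6={p}: (!r U F(p))=True !r=True r=False F(p)=True p=True
s_7={p,q,r}: (!r U F(p))=True !r=False r=True F(p)=True p=True
Evaluating at position 7: result = True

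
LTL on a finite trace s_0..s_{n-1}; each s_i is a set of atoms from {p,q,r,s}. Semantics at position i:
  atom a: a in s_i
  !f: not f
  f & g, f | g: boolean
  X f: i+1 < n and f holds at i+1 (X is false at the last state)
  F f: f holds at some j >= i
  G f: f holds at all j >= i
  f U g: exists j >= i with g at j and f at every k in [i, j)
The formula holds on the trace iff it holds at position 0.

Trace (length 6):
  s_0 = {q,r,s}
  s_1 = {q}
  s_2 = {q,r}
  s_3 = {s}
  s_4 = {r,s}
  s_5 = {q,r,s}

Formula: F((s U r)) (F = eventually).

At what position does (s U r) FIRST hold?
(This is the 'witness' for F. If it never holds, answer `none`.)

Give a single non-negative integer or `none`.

Answer: 0

Derivation:
s_0={q,r,s}: (s U r)=True s=True r=True
s_1={q}: (s U r)=False s=False r=False
s_2={q,r}: (s U r)=True s=False r=True
s_3={s}: (s U r)=True s=True r=False
s_4={r,s}: (s U r)=True s=True r=True
s_5={q,r,s}: (s U r)=True s=True r=True
F((s U r)) holds; first witness at position 0.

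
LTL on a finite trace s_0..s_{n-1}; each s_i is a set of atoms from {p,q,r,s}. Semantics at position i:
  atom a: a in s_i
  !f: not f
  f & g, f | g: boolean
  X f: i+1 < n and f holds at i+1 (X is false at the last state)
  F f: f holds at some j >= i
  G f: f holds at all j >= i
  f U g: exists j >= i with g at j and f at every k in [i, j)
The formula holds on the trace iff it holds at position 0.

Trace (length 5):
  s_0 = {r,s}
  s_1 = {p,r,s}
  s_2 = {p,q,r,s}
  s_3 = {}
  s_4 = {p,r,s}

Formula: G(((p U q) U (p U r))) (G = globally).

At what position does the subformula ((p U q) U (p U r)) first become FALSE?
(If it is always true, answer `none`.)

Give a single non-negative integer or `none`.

Answer: 3

Derivation:
s_0={r,s}: ((p U q) U (p U r))=True (p U q)=False p=False q=False (p U r)=True r=True
s_1={p,r,s}: ((p U q) U (p U r))=True (p U q)=True p=True q=False (p U r)=True r=True
s_2={p,q,r,s}: ((p U q) U (p U r))=True (p U q)=True p=True q=True (p U r)=True r=True
s_3={}: ((p U q) U (p U r))=False (p U q)=False p=False q=False (p U r)=False r=False
s_4={p,r,s}: ((p U q) U (p U r))=True (p U q)=False p=True q=False (p U r)=True r=True
G(((p U q) U (p U r))) holds globally = False
First violation at position 3.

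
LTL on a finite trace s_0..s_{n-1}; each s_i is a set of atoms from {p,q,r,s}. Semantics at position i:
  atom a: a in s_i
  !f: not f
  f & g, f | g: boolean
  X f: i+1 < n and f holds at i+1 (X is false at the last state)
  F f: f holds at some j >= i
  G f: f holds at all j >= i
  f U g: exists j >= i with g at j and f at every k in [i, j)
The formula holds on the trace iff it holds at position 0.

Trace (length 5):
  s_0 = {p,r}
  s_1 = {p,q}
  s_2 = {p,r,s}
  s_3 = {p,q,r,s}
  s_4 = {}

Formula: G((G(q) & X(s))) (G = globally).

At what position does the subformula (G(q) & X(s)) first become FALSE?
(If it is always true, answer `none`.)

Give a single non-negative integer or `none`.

s_0={p,r}: (G(q) & X(s))=False G(q)=False q=False X(s)=False s=False
s_1={p,q}: (G(q) & X(s))=False G(q)=False q=True X(s)=True s=False
s_2={p,r,s}: (G(q) & X(s))=False G(q)=False q=False X(s)=True s=True
s_3={p,q,r,s}: (G(q) & X(s))=False G(q)=False q=True X(s)=False s=True
s_4={}: (G(q) & X(s))=False G(q)=False q=False X(s)=False s=False
G((G(q) & X(s))) holds globally = False
First violation at position 0.

Answer: 0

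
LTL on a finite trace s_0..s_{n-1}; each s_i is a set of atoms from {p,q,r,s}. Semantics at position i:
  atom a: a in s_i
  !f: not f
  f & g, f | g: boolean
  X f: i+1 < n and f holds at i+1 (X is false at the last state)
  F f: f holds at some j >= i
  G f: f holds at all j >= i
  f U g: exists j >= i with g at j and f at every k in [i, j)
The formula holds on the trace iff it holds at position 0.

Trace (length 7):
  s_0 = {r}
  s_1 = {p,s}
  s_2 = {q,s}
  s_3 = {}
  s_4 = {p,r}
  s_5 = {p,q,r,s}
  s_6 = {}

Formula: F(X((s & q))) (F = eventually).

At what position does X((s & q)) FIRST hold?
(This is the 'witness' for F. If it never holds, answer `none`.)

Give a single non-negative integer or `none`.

Answer: 1

Derivation:
s_0={r}: X((s & q))=False (s & q)=False s=False q=False
s_1={p,s}: X((s & q))=True (s & q)=False s=True q=False
s_2={q,s}: X((s & q))=False (s & q)=True s=True q=True
s_3={}: X((s & q))=False (s & q)=False s=False q=False
s_4={p,r}: X((s & q))=True (s & q)=False s=False q=False
s_5={p,q,r,s}: X((s & q))=False (s & q)=True s=True q=True
s_6={}: X((s & q))=False (s & q)=False s=False q=False
F(X((s & q))) holds; first witness at position 1.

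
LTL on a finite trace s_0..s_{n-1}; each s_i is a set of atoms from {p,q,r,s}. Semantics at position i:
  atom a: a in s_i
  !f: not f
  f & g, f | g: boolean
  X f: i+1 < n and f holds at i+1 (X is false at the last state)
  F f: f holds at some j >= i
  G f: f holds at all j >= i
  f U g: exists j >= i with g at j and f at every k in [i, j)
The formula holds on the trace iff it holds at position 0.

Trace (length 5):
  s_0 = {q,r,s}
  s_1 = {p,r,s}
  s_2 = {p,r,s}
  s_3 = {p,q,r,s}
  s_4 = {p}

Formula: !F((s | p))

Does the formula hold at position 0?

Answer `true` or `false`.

Answer: false

Derivation:
s_0={q,r,s}: !F((s | p))=False F((s | p))=True (s | p)=True s=True p=False
s_1={p,r,s}: !F((s | p))=False F((s | p))=True (s | p)=True s=True p=True
s_2={p,r,s}: !F((s | p))=False F((s | p))=True (s | p)=True s=True p=True
s_3={p,q,r,s}: !F((s | p))=False F((s | p))=True (s | p)=True s=True p=True
s_4={p}: !F((s | p))=False F((s | p))=True (s | p)=True s=False p=True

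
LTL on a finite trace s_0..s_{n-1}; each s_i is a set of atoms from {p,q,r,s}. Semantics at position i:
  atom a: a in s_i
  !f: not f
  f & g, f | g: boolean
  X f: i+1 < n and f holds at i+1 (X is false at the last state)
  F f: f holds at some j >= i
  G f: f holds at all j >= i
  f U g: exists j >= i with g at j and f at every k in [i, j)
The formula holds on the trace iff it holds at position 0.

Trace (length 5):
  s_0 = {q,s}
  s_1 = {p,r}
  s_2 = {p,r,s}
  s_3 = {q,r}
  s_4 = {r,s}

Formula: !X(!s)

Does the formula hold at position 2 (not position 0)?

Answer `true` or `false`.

s_0={q,s}: !X(!s)=False X(!s)=True !s=False s=True
s_1={p,r}: !X(!s)=True X(!s)=False !s=True s=False
s_2={p,r,s}: !X(!s)=False X(!s)=True !s=False s=True
s_3={q,r}: !X(!s)=True X(!s)=False !s=True s=False
s_4={r,s}: !X(!s)=True X(!s)=False !s=False s=True
Evaluating at position 2: result = False

Answer: false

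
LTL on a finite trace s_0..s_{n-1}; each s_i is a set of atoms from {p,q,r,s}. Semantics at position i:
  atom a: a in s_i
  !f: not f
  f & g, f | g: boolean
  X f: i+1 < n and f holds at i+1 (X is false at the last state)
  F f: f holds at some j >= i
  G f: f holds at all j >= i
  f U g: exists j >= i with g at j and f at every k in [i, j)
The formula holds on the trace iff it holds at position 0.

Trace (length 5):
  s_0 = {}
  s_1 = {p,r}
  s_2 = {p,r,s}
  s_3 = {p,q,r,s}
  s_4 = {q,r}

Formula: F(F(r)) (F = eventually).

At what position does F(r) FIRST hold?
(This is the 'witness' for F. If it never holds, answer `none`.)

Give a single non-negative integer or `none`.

s_0={}: F(r)=True r=False
s_1={p,r}: F(r)=True r=True
s_2={p,r,s}: F(r)=True r=True
s_3={p,q,r,s}: F(r)=True r=True
s_4={q,r}: F(r)=True r=True
F(F(r)) holds; first witness at position 0.

Answer: 0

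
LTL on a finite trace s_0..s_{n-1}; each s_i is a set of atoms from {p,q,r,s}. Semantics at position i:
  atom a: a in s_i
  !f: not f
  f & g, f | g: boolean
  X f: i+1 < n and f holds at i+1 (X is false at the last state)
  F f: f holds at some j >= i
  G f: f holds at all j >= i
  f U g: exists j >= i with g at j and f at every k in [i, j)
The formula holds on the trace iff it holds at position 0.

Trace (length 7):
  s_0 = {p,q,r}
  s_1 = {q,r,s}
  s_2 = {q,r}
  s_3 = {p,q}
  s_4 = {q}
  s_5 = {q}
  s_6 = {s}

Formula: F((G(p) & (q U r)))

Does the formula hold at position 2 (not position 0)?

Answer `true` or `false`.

Answer: false

Derivation:
s_0={p,q,r}: F((G(p) & (q U r)))=False (G(p) & (q U r))=False G(p)=False p=True (q U r)=True q=True r=True
s_1={q,r,s}: F((G(p) & (q U r)))=False (G(p) & (q U r))=False G(p)=False p=False (q U r)=True q=True r=True
s_2={q,r}: F((G(p) & (q U r)))=False (G(p) & (q U r))=False G(p)=False p=False (q U r)=True q=True r=True
s_3={p,q}: F((G(p) & (q U r)))=False (G(p) & (q U r))=False G(p)=False p=True (q U r)=False q=True r=False
s_4={q}: F((G(p) & (q U r)))=False (G(p) & (q U r))=False G(p)=False p=False (q U r)=False q=True r=False
s_5={q}: F((G(p) & (q U r)))=False (G(p) & (q U r))=False G(p)=False p=False (q U r)=False q=True r=False
s_6={s}: F((G(p) & (q U r)))=False (G(p) & (q U r))=False G(p)=False p=False (q U r)=False q=False r=False
Evaluating at position 2: result = False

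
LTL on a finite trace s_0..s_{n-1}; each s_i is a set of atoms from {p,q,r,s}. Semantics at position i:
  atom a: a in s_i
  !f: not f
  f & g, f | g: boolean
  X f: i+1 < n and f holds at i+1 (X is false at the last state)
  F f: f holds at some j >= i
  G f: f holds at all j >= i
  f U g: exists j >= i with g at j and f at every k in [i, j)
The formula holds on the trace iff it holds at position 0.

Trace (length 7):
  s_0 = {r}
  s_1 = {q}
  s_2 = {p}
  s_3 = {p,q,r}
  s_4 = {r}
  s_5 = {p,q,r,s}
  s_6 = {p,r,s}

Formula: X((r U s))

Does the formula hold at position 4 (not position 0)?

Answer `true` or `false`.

s_0={r}: X((r U s))=False (r U s)=False r=True s=False
s_1={q}: X((r U s))=False (r U s)=False r=False s=False
s_2={p}: X((r U s))=True (r U s)=False r=False s=False
s_3={p,q,r}: X((r U s))=True (r U s)=True r=True s=False
s_4={r}: X((r U s))=True (r U s)=True r=True s=False
s_5={p,q,r,s}: X((r U s))=True (r U s)=True r=True s=True
s_6={p,r,s}: X((r U s))=False (r U s)=True r=True s=True
Evaluating at position 4: result = True

Answer: true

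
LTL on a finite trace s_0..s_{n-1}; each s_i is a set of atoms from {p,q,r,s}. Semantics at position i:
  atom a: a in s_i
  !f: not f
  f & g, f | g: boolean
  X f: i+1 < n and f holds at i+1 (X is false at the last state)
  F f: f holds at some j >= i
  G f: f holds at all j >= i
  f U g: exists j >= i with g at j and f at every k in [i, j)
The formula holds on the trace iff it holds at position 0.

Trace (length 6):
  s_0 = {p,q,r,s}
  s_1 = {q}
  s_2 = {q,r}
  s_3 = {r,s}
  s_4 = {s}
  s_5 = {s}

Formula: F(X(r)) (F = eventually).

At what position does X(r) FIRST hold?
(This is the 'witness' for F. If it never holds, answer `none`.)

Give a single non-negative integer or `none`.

Answer: 1

Derivation:
s_0={p,q,r,s}: X(r)=False r=True
s_1={q}: X(r)=True r=False
s_2={q,r}: X(r)=True r=True
s_3={r,s}: X(r)=False r=True
s_4={s}: X(r)=False r=False
s_5={s}: X(r)=False r=False
F(X(r)) holds; first witness at position 1.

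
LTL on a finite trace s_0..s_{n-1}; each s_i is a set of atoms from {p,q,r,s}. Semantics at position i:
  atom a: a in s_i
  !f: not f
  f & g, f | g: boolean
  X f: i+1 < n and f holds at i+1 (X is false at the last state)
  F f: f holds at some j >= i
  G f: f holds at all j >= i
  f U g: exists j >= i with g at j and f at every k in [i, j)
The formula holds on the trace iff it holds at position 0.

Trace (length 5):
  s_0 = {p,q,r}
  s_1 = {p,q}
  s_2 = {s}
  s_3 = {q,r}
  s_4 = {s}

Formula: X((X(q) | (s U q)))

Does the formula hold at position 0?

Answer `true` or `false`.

s_0={p,q,r}: X((X(q) | (s U q)))=True (X(q) | (s U q))=True X(q)=True q=True (s U q)=True s=False
s_1={p,q}: X((X(q) | (s U q)))=True (X(q) | (s U q))=True X(q)=False q=True (s U q)=True s=False
s_2={s}: X((X(q) | (s U q)))=True (X(q) | (s U q))=True X(q)=True q=False (s U q)=True s=True
s_3={q,r}: X((X(q) | (s U q)))=False (X(q) | (s U q))=True X(q)=False q=True (s U q)=True s=False
s_4={s}: X((X(q) | (s U q)))=False (X(q) | (s U q))=False X(q)=False q=False (s U q)=False s=True

Answer: true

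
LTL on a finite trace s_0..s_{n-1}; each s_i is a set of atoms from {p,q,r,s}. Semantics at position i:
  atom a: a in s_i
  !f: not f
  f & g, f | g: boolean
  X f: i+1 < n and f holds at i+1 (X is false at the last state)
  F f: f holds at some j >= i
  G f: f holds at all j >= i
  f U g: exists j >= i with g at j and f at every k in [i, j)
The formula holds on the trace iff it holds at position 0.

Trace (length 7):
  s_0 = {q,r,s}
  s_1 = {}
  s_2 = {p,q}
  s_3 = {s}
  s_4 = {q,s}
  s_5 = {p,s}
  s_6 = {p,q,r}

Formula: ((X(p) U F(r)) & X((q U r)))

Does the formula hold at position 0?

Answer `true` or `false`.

Answer: false

Derivation:
s_0={q,r,s}: ((X(p) U F(r)) & X((q U r)))=False (X(p) U F(r))=True X(p)=False p=False F(r)=True r=True X((q U r))=False (q U r)=True q=True
s_1={}: ((X(p) U F(r)) & X((q U r)))=False (X(p) U F(r))=True X(p)=True p=False F(r)=True r=False X((q U r))=False (q U r)=False q=False
s_2={p,q}: ((X(p) U F(r)) & X((q U r)))=False (X(p) U F(r))=True X(p)=False p=True F(r)=True r=False X((q U r))=False (q U r)=False q=True
s_3={s}: ((X(p) U F(r)) & X((q U r)))=False (X(p) U F(r))=True X(p)=False p=False F(r)=True r=False X((q U r))=False (q U r)=False q=False
s_4={q,s}: ((X(p) U F(r)) & X((q U r)))=False (X(p) U F(r))=True X(p)=True p=False F(r)=True r=False X((q U r))=False (q U r)=False q=True
s_5={p,s}: ((X(p) U F(r)) & X((q U r)))=True (X(p) U F(r))=True X(p)=True p=True F(r)=True r=False X((q U r))=True (q U r)=False q=False
s_6={p,q,r}: ((X(p) U F(r)) & X((q U r)))=False (X(p) U F(r))=True X(p)=False p=True F(r)=True r=True X((q U r))=False (q U r)=True q=True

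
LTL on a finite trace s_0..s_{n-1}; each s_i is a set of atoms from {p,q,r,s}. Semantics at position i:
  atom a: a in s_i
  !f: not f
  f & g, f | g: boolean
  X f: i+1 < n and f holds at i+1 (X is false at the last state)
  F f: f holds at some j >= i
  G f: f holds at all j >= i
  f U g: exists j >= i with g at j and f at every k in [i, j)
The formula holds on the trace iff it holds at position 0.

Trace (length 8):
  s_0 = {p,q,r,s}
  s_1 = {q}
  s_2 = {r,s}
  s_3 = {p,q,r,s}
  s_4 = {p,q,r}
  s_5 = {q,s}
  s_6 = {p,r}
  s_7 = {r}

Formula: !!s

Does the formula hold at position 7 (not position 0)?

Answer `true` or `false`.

Answer: false

Derivation:
s_0={p,q,r,s}: !!s=True !s=False s=True
s_1={q}: !!s=False !s=True s=False
s_2={r,s}: !!s=True !s=False s=True
s_3={p,q,r,s}: !!s=True !s=False s=True
s_4={p,q,r}: !!s=False !s=True s=False
s_5={q,s}: !!s=True !s=False s=True
s_6={p,r}: !!s=False !s=True s=False
s_7={r}: !!s=False !s=True s=False
Evaluating at position 7: result = False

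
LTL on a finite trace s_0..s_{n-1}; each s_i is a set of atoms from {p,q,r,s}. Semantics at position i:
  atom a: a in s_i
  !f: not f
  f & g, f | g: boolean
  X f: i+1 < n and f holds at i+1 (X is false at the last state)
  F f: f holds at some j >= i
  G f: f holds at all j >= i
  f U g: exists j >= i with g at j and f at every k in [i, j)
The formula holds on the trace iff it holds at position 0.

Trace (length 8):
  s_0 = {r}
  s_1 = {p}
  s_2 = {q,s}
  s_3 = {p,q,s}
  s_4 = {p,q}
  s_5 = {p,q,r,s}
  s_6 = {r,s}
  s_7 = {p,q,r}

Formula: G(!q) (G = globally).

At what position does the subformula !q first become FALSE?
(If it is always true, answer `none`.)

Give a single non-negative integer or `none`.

Answer: 2

Derivation:
s_0={r}: !q=True q=False
s_1={p}: !q=True q=False
s_2={q,s}: !q=False q=True
s_3={p,q,s}: !q=False q=True
s_4={p,q}: !q=False q=True
s_5={p,q,r,s}: !q=False q=True
s_6={r,s}: !q=True q=False
s_7={p,q,r}: !q=False q=True
G(!q) holds globally = False
First violation at position 2.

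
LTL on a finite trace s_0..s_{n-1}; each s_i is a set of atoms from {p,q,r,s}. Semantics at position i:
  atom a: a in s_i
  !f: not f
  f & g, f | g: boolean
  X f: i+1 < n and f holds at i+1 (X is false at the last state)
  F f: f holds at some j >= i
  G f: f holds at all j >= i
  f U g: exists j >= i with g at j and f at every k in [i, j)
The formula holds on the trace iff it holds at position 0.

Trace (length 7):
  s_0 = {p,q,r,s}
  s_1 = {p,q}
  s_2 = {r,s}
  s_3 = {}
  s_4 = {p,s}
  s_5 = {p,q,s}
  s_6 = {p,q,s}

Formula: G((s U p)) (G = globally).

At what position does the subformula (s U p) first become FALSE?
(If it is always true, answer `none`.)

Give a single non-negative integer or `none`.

Answer: 2

Derivation:
s_0={p,q,r,s}: (s U p)=True s=True p=True
s_1={p,q}: (s U p)=True s=False p=True
s_2={r,s}: (s U p)=False s=True p=False
s_3={}: (s U p)=False s=False p=False
s_4={p,s}: (s U p)=True s=True p=True
s_5={p,q,s}: (s U p)=True s=True p=True
s_6={p,q,s}: (s U p)=True s=True p=True
G((s U p)) holds globally = False
First violation at position 2.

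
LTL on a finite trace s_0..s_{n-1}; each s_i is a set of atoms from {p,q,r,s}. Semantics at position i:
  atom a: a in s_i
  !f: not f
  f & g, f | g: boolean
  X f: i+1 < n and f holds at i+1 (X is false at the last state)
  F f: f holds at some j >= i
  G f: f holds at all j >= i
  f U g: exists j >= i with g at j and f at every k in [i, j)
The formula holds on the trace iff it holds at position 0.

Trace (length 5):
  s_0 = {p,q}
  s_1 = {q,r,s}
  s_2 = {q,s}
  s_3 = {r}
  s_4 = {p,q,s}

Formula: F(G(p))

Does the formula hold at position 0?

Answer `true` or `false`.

s_0={p,q}: F(G(p))=True G(p)=False p=True
s_1={q,r,s}: F(G(p))=True G(p)=False p=False
s_2={q,s}: F(G(p))=True G(p)=False p=False
s_3={r}: F(G(p))=True G(p)=False p=False
s_4={p,q,s}: F(G(p))=True G(p)=True p=True

Answer: true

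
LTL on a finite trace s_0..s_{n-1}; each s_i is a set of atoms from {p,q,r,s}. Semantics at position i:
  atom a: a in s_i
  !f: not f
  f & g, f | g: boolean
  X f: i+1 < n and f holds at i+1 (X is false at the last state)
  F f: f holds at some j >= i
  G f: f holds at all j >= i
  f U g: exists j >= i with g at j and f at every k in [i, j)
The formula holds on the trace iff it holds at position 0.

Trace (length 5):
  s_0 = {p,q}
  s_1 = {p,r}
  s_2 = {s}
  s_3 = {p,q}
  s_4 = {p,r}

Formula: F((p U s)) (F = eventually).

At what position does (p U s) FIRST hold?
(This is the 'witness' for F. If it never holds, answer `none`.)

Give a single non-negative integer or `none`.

s_0={p,q}: (p U s)=True p=True s=False
s_1={p,r}: (p U s)=True p=True s=False
s_2={s}: (p U s)=True p=False s=True
s_3={p,q}: (p U s)=False p=True s=False
s_4={p,r}: (p U s)=False p=True s=False
F((p U s)) holds; first witness at position 0.

Answer: 0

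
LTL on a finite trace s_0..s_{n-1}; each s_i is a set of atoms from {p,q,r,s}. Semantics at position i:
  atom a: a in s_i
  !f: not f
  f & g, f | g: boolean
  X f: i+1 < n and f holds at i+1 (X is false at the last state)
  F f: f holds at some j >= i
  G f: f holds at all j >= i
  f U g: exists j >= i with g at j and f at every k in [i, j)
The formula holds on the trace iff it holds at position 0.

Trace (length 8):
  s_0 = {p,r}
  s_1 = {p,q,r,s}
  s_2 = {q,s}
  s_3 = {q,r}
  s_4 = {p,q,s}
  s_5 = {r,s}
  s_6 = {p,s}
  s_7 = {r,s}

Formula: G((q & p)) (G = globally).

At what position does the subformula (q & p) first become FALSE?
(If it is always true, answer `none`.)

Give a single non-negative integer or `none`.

s_0={p,r}: (q & p)=False q=False p=True
s_1={p,q,r,s}: (q & p)=True q=True p=True
s_2={q,s}: (q & p)=False q=True p=False
s_3={q,r}: (q & p)=False q=True p=False
s_4={p,q,s}: (q & p)=True q=True p=True
s_5={r,s}: (q & p)=False q=False p=False
s_6={p,s}: (q & p)=False q=False p=True
s_7={r,s}: (q & p)=False q=False p=False
G((q & p)) holds globally = False
First violation at position 0.

Answer: 0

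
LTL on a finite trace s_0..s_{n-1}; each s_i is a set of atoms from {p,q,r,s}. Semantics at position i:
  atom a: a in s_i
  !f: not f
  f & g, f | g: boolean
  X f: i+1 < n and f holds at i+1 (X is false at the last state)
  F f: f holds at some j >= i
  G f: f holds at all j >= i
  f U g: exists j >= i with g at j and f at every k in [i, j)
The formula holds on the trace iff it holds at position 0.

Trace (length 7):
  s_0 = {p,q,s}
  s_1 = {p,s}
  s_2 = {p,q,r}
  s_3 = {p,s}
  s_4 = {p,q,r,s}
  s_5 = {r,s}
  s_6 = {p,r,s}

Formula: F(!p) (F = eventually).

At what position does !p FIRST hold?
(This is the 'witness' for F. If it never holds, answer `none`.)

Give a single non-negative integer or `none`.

s_0={p,q,s}: !p=False p=True
s_1={p,s}: !p=False p=True
s_2={p,q,r}: !p=False p=True
s_3={p,s}: !p=False p=True
s_4={p,q,r,s}: !p=False p=True
s_5={r,s}: !p=True p=False
s_6={p,r,s}: !p=False p=True
F(!p) holds; first witness at position 5.

Answer: 5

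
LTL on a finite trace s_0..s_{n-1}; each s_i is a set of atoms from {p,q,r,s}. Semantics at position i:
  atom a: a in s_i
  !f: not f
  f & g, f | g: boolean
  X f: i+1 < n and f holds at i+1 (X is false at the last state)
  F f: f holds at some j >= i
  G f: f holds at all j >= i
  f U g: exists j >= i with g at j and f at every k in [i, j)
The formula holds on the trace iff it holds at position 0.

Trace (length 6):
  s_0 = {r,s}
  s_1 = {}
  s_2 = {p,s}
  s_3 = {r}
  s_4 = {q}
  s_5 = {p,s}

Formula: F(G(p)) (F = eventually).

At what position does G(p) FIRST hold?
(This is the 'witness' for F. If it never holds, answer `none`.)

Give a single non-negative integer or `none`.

Answer: 5

Derivation:
s_0={r,s}: G(p)=False p=False
s_1={}: G(p)=False p=False
s_2={p,s}: G(p)=False p=True
s_3={r}: G(p)=False p=False
s_4={q}: G(p)=False p=False
s_5={p,s}: G(p)=True p=True
F(G(p)) holds; first witness at position 5.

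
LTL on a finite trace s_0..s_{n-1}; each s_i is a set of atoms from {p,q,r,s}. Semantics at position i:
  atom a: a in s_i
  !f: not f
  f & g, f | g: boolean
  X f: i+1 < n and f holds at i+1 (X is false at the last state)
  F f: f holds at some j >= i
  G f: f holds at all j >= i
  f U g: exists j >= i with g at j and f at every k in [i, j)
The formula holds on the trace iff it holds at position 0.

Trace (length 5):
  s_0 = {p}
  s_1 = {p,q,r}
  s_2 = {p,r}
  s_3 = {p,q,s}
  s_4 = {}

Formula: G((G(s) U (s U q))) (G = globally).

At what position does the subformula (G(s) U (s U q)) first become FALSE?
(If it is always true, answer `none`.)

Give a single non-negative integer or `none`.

s_0={p}: (G(s) U (s U q))=False G(s)=False s=False (s U q)=False q=False
s_1={p,q,r}: (G(s) U (s U q))=True G(s)=False s=False (s U q)=True q=True
s_2={p,r}: (G(s) U (s U q))=False G(s)=False s=False (s U q)=False q=False
s_3={p,q,s}: (G(s) U (s U q))=True G(s)=False s=True (s U q)=True q=True
s_4={}: (G(s) U (s U q))=False G(s)=False s=False (s U q)=False q=False
G((G(s) U (s U q))) holds globally = False
First violation at position 0.

Answer: 0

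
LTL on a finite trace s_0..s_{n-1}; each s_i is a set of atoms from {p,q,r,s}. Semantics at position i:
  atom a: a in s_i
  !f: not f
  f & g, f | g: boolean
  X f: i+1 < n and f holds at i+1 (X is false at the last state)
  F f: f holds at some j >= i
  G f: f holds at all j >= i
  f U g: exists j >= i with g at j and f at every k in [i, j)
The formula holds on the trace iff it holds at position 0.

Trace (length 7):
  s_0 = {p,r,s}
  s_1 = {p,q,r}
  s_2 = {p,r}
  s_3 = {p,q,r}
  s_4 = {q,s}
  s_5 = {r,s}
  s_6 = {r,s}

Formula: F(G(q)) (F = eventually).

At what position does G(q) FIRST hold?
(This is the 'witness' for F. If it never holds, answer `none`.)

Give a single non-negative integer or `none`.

s_0={p,r,s}: G(q)=False q=False
s_1={p,q,r}: G(q)=False q=True
s_2={p,r}: G(q)=False q=False
s_3={p,q,r}: G(q)=False q=True
s_4={q,s}: G(q)=False q=True
s_5={r,s}: G(q)=False q=False
s_6={r,s}: G(q)=False q=False
F(G(q)) does not hold (no witness exists).

Answer: none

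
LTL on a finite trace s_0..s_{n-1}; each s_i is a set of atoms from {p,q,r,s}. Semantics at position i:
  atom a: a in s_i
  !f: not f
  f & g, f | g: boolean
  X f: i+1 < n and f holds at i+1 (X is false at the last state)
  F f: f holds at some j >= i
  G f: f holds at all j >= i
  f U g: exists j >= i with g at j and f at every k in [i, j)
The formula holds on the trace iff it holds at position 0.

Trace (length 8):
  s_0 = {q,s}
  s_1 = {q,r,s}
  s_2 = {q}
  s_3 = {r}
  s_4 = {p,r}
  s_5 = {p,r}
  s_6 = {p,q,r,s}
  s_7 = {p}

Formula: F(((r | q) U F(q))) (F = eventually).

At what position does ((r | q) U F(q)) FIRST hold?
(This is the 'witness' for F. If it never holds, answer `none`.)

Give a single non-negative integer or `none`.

s_0={q,s}: ((r | q) U F(q))=True (r | q)=True r=False q=True F(q)=True
s_1={q,r,s}: ((r | q) U F(q))=True (r | q)=True r=True q=True F(q)=True
s_2={q}: ((r | q) U F(q))=True (r | q)=True r=False q=True F(q)=True
s_3={r}: ((r | q) U F(q))=True (r | q)=True r=True q=False F(q)=True
s_4={p,r}: ((r | q) U F(q))=True (r | q)=True r=True q=False F(q)=True
s_5={p,r}: ((r | q) U F(q))=True (r | q)=True r=True q=False F(q)=True
s_6={p,q,r,s}: ((r | q) U F(q))=True (r | q)=True r=True q=True F(q)=True
s_7={p}: ((r | q) U F(q))=False (r | q)=False r=False q=False F(q)=False
F(((r | q) U F(q))) holds; first witness at position 0.

Answer: 0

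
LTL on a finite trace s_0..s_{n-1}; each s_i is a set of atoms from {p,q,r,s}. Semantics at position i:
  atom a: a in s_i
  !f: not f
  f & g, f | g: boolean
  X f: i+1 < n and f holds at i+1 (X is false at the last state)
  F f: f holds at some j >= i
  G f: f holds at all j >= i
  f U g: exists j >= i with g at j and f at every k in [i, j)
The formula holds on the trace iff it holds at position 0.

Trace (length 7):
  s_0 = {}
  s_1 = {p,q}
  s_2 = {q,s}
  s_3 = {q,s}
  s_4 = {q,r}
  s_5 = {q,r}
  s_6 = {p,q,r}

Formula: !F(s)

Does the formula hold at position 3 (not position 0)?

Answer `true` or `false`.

Answer: false

Derivation:
s_0={}: !F(s)=False F(s)=True s=False
s_1={p,q}: !F(s)=False F(s)=True s=False
s_2={q,s}: !F(s)=False F(s)=True s=True
s_3={q,s}: !F(s)=False F(s)=True s=True
s_4={q,r}: !F(s)=True F(s)=False s=False
s_5={q,r}: !F(s)=True F(s)=False s=False
s_6={p,q,r}: !F(s)=True F(s)=False s=False
Evaluating at position 3: result = False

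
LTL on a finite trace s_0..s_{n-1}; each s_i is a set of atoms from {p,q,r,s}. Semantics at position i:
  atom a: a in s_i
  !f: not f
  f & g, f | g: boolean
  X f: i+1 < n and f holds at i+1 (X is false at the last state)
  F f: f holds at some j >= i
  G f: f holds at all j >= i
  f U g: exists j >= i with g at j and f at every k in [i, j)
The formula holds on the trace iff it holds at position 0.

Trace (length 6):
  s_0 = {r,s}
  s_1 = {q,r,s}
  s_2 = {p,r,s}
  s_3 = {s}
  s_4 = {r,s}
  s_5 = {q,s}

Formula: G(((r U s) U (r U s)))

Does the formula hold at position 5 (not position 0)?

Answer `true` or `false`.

Answer: true

Derivation:
s_0={r,s}: G(((r U s) U (r U s)))=True ((r U s) U (r U s))=True (r U s)=True r=True s=True
s_1={q,r,s}: G(((r U s) U (r U s)))=True ((r U s) U (r U s))=True (r U s)=True r=True s=True
s_2={p,r,s}: G(((r U s) U (r U s)))=True ((r U s) U (r U s))=True (r U s)=True r=True s=True
s_3={s}: G(((r U s) U (r U s)))=True ((r U s) U (r U s))=True (r U s)=True r=False s=True
s_4={r,s}: G(((r U s) U (r U s)))=True ((r U s) U (r U s))=True (r U s)=True r=True s=True
s_5={q,s}: G(((r U s) U (r U s)))=True ((r U s) U (r U s))=True (r U s)=True r=False s=True
Evaluating at position 5: result = True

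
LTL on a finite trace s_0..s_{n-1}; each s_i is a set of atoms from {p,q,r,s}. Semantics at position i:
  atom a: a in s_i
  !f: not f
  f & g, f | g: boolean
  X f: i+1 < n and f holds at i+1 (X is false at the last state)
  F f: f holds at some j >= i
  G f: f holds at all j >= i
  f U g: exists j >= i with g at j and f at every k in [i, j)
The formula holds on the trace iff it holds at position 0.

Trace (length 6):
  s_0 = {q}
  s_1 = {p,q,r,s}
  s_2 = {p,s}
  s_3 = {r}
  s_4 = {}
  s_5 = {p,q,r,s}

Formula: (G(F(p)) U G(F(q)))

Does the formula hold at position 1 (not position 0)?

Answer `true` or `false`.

s_0={q}: (G(F(p)) U G(F(q)))=True G(F(p))=True F(p)=True p=False G(F(q))=True F(q)=True q=True
s_1={p,q,r,s}: (G(F(p)) U G(F(q)))=True G(F(p))=True F(p)=True p=True G(F(q))=True F(q)=True q=True
s_2={p,s}: (G(F(p)) U G(F(q)))=True G(F(p))=True F(p)=True p=True G(F(q))=True F(q)=True q=False
s_3={r}: (G(F(p)) U G(F(q)))=True G(F(p))=True F(p)=True p=False G(F(q))=True F(q)=True q=False
s_4={}: (G(F(p)) U G(F(q)))=True G(F(p))=True F(p)=True p=False G(F(q))=True F(q)=True q=False
s_5={p,q,r,s}: (G(F(p)) U G(F(q)))=True G(F(p))=True F(p)=True p=True G(F(q))=True F(q)=True q=True
Evaluating at position 1: result = True

Answer: true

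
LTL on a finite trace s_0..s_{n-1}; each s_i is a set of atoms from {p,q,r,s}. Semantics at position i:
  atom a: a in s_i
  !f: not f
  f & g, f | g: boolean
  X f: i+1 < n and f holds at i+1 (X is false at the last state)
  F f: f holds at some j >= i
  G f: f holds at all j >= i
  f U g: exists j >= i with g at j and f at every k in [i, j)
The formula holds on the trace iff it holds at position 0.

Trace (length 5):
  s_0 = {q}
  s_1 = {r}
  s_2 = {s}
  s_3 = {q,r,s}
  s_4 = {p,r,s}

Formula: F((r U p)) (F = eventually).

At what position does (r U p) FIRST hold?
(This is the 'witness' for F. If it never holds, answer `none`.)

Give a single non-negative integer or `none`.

Answer: 3

Derivation:
s_0={q}: (r U p)=False r=False p=False
s_1={r}: (r U p)=False r=True p=False
s_2={s}: (r U p)=False r=False p=False
s_3={q,r,s}: (r U p)=True r=True p=False
s_4={p,r,s}: (r U p)=True r=True p=True
F((r U p)) holds; first witness at position 3.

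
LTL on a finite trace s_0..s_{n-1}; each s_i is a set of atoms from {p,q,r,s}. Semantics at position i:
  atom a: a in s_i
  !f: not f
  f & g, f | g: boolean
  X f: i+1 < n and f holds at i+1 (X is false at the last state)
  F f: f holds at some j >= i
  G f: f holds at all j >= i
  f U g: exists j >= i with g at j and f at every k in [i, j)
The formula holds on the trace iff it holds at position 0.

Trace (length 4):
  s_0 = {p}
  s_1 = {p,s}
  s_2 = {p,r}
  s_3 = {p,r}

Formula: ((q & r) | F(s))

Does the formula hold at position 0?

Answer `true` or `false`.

Answer: true

Derivation:
s_0={p}: ((q & r) | F(s))=True (q & r)=False q=False r=False F(s)=True s=False
s_1={p,s}: ((q & r) | F(s))=True (q & r)=False q=False r=False F(s)=True s=True
s_2={p,r}: ((q & r) | F(s))=False (q & r)=False q=False r=True F(s)=False s=False
s_3={p,r}: ((q & r) | F(s))=False (q & r)=False q=False r=True F(s)=False s=False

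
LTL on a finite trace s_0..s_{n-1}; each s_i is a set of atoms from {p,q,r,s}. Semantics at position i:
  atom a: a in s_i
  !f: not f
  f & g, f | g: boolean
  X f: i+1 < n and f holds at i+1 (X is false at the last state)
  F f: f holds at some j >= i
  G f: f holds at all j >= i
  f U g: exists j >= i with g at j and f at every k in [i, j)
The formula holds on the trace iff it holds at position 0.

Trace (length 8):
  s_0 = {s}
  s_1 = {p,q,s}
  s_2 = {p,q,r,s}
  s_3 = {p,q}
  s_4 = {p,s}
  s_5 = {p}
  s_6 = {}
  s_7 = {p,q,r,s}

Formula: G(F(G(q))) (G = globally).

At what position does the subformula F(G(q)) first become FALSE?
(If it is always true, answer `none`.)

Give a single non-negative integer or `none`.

Answer: none

Derivation:
s_0={s}: F(G(q))=True G(q)=False q=False
s_1={p,q,s}: F(G(q))=True G(q)=False q=True
s_2={p,q,r,s}: F(G(q))=True G(q)=False q=True
s_3={p,q}: F(G(q))=True G(q)=False q=True
s_4={p,s}: F(G(q))=True G(q)=False q=False
s_5={p}: F(G(q))=True G(q)=False q=False
s_6={}: F(G(q))=True G(q)=False q=False
s_7={p,q,r,s}: F(G(q))=True G(q)=True q=True
G(F(G(q))) holds globally = True
No violation — formula holds at every position.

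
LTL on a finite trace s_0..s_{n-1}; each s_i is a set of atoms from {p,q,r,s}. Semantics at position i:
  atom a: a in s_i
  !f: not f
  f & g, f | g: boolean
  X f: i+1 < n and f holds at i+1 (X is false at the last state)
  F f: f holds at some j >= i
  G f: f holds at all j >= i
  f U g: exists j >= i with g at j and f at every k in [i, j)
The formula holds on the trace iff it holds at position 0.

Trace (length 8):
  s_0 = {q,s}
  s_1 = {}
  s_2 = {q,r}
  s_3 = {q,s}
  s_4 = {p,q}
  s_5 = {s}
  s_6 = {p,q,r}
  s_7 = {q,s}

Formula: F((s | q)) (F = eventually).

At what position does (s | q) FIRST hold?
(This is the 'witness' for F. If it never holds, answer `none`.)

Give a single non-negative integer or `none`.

s_0={q,s}: (s | q)=True s=True q=True
s_1={}: (s | q)=False s=False q=False
s_2={q,r}: (s | q)=True s=False q=True
s_3={q,s}: (s | q)=True s=True q=True
s_4={p,q}: (s | q)=True s=False q=True
s_5={s}: (s | q)=True s=True q=False
s_6={p,q,r}: (s | q)=True s=False q=True
s_7={q,s}: (s | q)=True s=True q=True
F((s | q)) holds; first witness at position 0.

Answer: 0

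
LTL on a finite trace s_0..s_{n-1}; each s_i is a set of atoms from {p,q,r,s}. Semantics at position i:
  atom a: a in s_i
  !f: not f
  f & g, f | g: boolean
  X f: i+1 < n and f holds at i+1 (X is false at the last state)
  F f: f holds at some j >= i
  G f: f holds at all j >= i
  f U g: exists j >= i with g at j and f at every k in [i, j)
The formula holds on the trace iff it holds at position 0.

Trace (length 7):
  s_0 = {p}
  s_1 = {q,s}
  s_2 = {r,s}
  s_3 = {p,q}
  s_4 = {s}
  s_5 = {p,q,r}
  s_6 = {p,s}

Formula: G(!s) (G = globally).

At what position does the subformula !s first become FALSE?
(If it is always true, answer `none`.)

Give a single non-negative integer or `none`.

Answer: 1

Derivation:
s_0={p}: !s=True s=False
s_1={q,s}: !s=False s=True
s_2={r,s}: !s=False s=True
s_3={p,q}: !s=True s=False
s_4={s}: !s=False s=True
s_5={p,q,r}: !s=True s=False
s_6={p,s}: !s=False s=True
G(!s) holds globally = False
First violation at position 1.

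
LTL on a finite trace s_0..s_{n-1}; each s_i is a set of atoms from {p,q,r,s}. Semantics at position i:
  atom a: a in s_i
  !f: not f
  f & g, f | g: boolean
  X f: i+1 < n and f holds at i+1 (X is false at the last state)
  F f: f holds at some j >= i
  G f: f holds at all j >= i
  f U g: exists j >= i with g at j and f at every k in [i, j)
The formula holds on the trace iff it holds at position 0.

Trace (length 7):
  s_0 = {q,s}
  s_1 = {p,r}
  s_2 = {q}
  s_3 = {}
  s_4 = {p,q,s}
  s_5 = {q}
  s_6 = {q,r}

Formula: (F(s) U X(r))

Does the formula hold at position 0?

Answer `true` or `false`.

s_0={q,s}: (F(s) U X(r))=True F(s)=True s=True X(r)=True r=False
s_1={p,r}: (F(s) U X(r))=True F(s)=True s=False X(r)=False r=True
s_2={q}: (F(s) U X(r))=True F(s)=True s=False X(r)=False r=False
s_3={}: (F(s) U X(r))=True F(s)=True s=False X(r)=False r=False
s_4={p,q,s}: (F(s) U X(r))=True F(s)=True s=True X(r)=False r=False
s_5={q}: (F(s) U X(r))=True F(s)=False s=False X(r)=True r=False
s_6={q,r}: (F(s) U X(r))=False F(s)=False s=False X(r)=False r=True

Answer: true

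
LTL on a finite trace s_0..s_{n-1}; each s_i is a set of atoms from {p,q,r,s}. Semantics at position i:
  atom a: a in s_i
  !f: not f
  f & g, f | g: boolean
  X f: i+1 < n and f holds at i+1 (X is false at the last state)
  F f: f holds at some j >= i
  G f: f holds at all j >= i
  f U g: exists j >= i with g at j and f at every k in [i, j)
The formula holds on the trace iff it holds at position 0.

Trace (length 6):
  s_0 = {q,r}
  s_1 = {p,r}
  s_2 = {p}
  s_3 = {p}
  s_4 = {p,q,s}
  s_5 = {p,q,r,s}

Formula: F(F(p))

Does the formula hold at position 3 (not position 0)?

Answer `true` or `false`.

s_0={q,r}: F(F(p))=True F(p)=True p=False
s_1={p,r}: F(F(p))=True F(p)=True p=True
s_2={p}: F(F(p))=True F(p)=True p=True
s_3={p}: F(F(p))=True F(p)=True p=True
s_4={p,q,s}: F(F(p))=True F(p)=True p=True
s_5={p,q,r,s}: F(F(p))=True F(p)=True p=True
Evaluating at position 3: result = True

Answer: true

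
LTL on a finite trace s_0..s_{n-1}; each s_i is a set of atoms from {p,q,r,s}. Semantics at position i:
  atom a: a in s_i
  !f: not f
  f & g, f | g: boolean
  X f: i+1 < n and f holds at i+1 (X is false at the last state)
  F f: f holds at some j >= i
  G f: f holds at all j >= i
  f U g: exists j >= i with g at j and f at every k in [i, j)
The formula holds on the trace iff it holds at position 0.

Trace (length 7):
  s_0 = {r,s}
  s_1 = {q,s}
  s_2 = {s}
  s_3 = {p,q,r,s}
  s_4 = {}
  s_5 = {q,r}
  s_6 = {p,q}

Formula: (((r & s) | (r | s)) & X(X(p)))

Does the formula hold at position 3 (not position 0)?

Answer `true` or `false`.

Answer: false

Derivation:
s_0={r,s}: (((r & s) | (r | s)) & X(X(p)))=False ((r & s) | (r | s))=True (r & s)=True r=True s=True (r | s)=True X(X(p))=False X(p)=False p=False
s_1={q,s}: (((r & s) | (r | s)) & X(X(p)))=True ((r & s) | (r | s))=True (r & s)=False r=False s=True (r | s)=True X(X(p))=True X(p)=False p=False
s_2={s}: (((r & s) | (r | s)) & X(X(p)))=False ((r & s) | (r | s))=True (r & s)=False r=False s=True (r | s)=True X(X(p))=False X(p)=True p=False
s_3={p,q,r,s}: (((r & s) | (r | s)) & X(X(p)))=False ((r & s) | (r | s))=True (r & s)=True r=True s=True (r | s)=True X(X(p))=False X(p)=False p=True
s_4={}: (((r & s) | (r | s)) & X(X(p)))=False ((r & s) | (r | s))=False (r & s)=False r=False s=False (r | s)=False X(X(p))=True X(p)=False p=False
s_5={q,r}: (((r & s) | (r | s)) & X(X(p)))=False ((r & s) | (r | s))=True (r & s)=False r=True s=False (r | s)=True X(X(p))=False X(p)=True p=False
s_6={p,q}: (((r & s) | (r | s)) & X(X(p)))=False ((r & s) | (r | s))=False (r & s)=False r=False s=False (r | s)=False X(X(p))=False X(p)=False p=True
Evaluating at position 3: result = False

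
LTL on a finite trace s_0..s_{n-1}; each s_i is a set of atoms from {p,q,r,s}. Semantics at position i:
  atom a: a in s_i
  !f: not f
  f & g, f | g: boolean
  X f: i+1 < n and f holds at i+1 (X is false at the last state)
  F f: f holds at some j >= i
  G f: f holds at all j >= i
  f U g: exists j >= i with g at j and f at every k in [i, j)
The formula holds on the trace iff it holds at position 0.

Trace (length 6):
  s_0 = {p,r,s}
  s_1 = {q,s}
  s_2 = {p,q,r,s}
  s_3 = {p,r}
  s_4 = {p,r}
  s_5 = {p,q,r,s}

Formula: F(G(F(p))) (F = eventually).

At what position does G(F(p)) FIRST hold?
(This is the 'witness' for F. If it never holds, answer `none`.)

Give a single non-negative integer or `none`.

s_0={p,r,s}: G(F(p))=True F(p)=True p=True
s_1={q,s}: G(F(p))=True F(p)=True p=False
s_2={p,q,r,s}: G(F(p))=True F(p)=True p=True
s_3={p,r}: G(F(p))=True F(p)=True p=True
s_4={p,r}: G(F(p))=True F(p)=True p=True
s_5={p,q,r,s}: G(F(p))=True F(p)=True p=True
F(G(F(p))) holds; first witness at position 0.

Answer: 0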